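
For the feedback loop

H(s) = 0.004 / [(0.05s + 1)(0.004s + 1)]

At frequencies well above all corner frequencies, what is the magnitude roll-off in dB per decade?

-40 dB/decade

Each pole contributes −20 dB/decade at high frequency; each zero contributes +20 dB/decade.
Net: 0 zero(s) − 2 pole(s) → -40 dB/decade.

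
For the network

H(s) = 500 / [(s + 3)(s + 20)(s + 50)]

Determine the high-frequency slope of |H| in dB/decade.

Each pole contributes −20 dB/decade at high frequency; each zero contributes +20 dB/decade.
Net: 0 zero(s) − 3 pole(s) → -60 dB/decade.

-60 dB/decade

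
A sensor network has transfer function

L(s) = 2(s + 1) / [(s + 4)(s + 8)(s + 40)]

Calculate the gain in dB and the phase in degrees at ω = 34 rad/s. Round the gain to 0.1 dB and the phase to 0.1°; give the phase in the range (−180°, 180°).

At s = jω = j34:
zero (s+1): 1 + j34 → |·| = √(1²+34²) = √1157 ≈ 34.015, ∠ = arctan(34/1) ≈ 88.32°
pole (s+4): 4 + j34 → |·| = √(4²+34²) = √1172 ≈ 34.234, ∠ = arctan(34/4) ≈ 83.29°
pole (s+8): 8 + j34 → |·| = √(8²+34²) = √1220 ≈ 34.928, ∠ = arctan(34/8) ≈ 76.76°
pole (s+40): 40 + j34 → |·| = √(40²+34²) = √2756 ≈ 52.498, ∠ = arctan(34/40) ≈ 40.36°
|L| = 2 · 34.015 / 62773 ≈ 0.0010837
Gain = 20 log₁₀(0.0010837) ≈ -59.30 dB
∠L = 88.32° − 200.41° = -112.09°

-59.3 dB, -112.1°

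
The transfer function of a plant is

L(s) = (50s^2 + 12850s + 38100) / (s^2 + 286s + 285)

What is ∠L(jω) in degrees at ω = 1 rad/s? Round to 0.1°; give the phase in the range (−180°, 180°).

Substitute s = j1:
Numerator: 50(j1)^2 + 12850(j1) + 38100 = 38050 + j12850
Denominator: (j1)^2 + 286(j1) + 285 = 284 + j286
|N| = √(38050² + 12850²) ≈ 40161, ∠N ≈ 18.66°
|D| = √(284² + 286²) ≈ 403.05, ∠D ≈ 45.20°
∠L = 18.66° − 45.20° = -26.54°

-26.5°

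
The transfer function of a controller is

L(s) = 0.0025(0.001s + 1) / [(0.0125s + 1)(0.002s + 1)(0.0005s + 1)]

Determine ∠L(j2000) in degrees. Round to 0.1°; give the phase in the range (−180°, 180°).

-145.2°

At ω = 2000 rad/s:
zero (1 + j2000·0.001) = 1 + j2 → |·| ≈ 2.2361, ∠ ≈ 63.43°
pole (1 + j2000·0.0125) = 1 + j25 → |·| ≈ 25.02, ∠ ≈ 87.71°
pole (1 + j2000·0.002) = 1 + j4 → |·| ≈ 4.1231, ∠ ≈ 75.96°
pole (1 + j2000·0.0005) = 1 + j1 → |·| ≈ 1.4142, ∠ ≈ 45.00°
∠L = (63.43°) − (87.71° + 75.96° + 45.00°) = -145.24°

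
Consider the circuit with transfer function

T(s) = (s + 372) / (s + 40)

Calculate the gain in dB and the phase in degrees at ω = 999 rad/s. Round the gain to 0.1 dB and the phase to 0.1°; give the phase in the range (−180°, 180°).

0.6 dB, -18.1°

At s = jω = j999:
zero (s+372): 372 + j999 → |·| = √(372²+999²) = √1136385 ≈ 1066, ∠ = arctan(999/372) ≈ 69.58°
pole (s+40): 40 + j999 → |·| = √(40²+999²) = √999601 ≈ 999.8, ∠ = arctan(999/40) ≈ 87.71°
|T| = 1 · 1066 / 999.8 ≈ 1.0662
Gain = 20 log₁₀(1.0662) ≈ 0.56 dB
∠T = 69.58° − 87.71° = -18.13°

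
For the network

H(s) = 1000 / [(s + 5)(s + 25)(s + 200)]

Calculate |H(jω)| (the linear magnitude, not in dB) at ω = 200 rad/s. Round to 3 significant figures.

At s = jω = j200:
pole (s+5): 5 + j200 → |·| = √(5²+200²) = √40025 ≈ 200.06, ∠ = arctan(200/5) ≈ 88.57°
pole (s+25): 25 + j200 → |·| = √(25²+200²) = √40625 ≈ 201.56, ∠ = arctan(200/25) ≈ 82.87°
pole (s+200): 200 + j200 → |·| = √(200²+200²) = √80000 ≈ 282.84, ∠ = arctan(200/200) ≈ 45.00°
|H| = 1000 / 1.1405e+07 ≈ 8.7681e-05

8.77e-05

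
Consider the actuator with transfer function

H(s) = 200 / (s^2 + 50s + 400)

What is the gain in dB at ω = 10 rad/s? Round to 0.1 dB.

Substitute s = j10:
Numerator: 200 = 200 + j0
Denominator: (j10)^2 + 50(j10) + 400 = 300 + j500
|N| = √(200² + 0²) ≈ 200, ∠N ≈ 0.00°
|D| = √(300² + 500²) ≈ 583.1, ∠D ≈ 59.04°
|H| = 200 / 583.1 ≈ 0.34299
Gain = 20 log₁₀(0.34299) ≈ -9.29 dB

-9.3 dB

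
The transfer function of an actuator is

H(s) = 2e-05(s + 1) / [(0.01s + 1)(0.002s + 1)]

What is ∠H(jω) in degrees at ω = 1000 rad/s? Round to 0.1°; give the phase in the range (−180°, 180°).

-57.8°

At ω = 1000 rad/s:
zero (1 + j1000·1) = 1 + j1000 → |·| ≈ 1000, ∠ ≈ 89.94°
pole (1 + j1000·0.01) = 1 + j10 → |·| ≈ 10.05, ∠ ≈ 84.29°
pole (1 + j1000·0.002) = 1 + j2 → |·| ≈ 2.2361, ∠ ≈ 63.43°
∠H = (89.94°) − (84.29° + 63.43°) = -57.78°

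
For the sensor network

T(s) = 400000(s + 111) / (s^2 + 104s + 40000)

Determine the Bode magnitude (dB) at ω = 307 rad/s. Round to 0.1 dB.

At s = jω = j307:
zero (s+111): 111 + j307 → |·| = √(111²+307²) = √106570 ≈ 326.45, ∠ = arctan(307/111) ≈ 70.12°
quadratic: (j307)² + 104·j307 + 40000 = -54249 + j31928 → |·| ≈ 62947, ∠ ≈ 149.52°
|T| = 400000 · 326.45 / 62947 ≈ 2074.4
Gain = 20 log₁₀(2074.4) ≈ 66.34 dB

66.3 dB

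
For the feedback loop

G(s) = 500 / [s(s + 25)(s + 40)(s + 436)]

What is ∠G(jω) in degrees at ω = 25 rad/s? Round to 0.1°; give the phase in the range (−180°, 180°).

-170.3°

At s = jω = j25:
pole (s+25): 25 + j25 → |·| = √(25²+25²) = √1250 ≈ 35.355, ∠ = arctan(25/25) ≈ 45.00°
pole (s+40): 40 + j25 → |·| = √(40²+25²) = √2225 ≈ 47.17, ∠ = arctan(25/40) ≈ 32.01°
pole (s+436): 436 + j25 → |·| = √(436²+25²) = √190721 ≈ 436.72, ∠ = arctan(25/436) ≈ 3.28°
pole at origin: |s| = 25, ∠ = 90.00° (in denominator)
∠G = 0.00° − 170.29° = -170.29°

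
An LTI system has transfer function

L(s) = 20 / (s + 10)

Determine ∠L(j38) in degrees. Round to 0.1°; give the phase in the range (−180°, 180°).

At s = jω = j38:
pole (s+10): 10 + j38 → |·| = √(10²+38²) = √1544 ≈ 39.294, ∠ = arctan(38/10) ≈ 75.26°
∠L = 0.00° − 75.26° = -75.26°

-75.3°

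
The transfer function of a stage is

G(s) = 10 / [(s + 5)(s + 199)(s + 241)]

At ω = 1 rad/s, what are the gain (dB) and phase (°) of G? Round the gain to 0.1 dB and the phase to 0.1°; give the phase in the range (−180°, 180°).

At s = jω = j1:
pole (s+5): 5 + j1 → |·| = √(5²+1²) = √26 ≈ 5.099, ∠ = arctan(1/5) ≈ 11.31°
pole (s+199): 199 + j1 → |·| = √(199²+1²) = √39602 ≈ 199, ∠ = arctan(1/199) ≈ 0.29°
pole (s+241): 241 + j1 → |·| = √(241²+1²) = √58082 ≈ 241, ∠ = arctan(1/241) ≈ 0.24°
|G| = 10 / 2.4454e+05 ≈ 4.0893e-05
Gain = 20 log₁₀(4.0893e-05) ≈ -87.77 dB
∠G = 0.00° − 11.84° = -11.84°

-87.8 dB, -11.8°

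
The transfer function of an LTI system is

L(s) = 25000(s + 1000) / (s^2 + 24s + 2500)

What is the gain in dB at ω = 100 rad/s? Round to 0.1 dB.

At s = jω = j100:
zero (s+1000): 1000 + j100 → |·| = √(1000²+100²) = √1010000 ≈ 1005, ∠ = arctan(100/1000) ≈ 5.71°
quadratic: (j100)² + 24·j100 + 2500 = -7500 + j2400 → |·| ≈ 7874.6, ∠ ≈ 162.26°
|L| = 25000 · 1005 / 7874.6 ≈ 3190.6
Gain = 20 log₁₀(3190.6) ≈ 70.08 dB

70.1 dB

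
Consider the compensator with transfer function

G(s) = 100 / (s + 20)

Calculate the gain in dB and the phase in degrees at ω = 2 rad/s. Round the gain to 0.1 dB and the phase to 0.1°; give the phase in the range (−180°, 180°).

13.9 dB, -5.7°

Substitute s = j2:
Numerator: 100 = 100 + j0
Denominator: (j2) + 20 = 20 + j2
|N| = √(100² + 0²) ≈ 100, ∠N ≈ 0.00°
|D| = √(20² + 2²) ≈ 20.1, ∠D ≈ 5.71°
|G| = 100 / 20.1 ≈ 4.9751
Gain = 20 log₁₀(4.9751) ≈ 13.94 dB
∠G = 0.00° − 5.71° = -5.71°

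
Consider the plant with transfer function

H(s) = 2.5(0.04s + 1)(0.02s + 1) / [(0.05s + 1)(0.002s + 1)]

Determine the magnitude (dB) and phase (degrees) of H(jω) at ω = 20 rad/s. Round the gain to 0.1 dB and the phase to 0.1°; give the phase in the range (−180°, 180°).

7.7 dB, 13.2°

At ω = 20 rad/s:
zero (1 + j20·0.04) = 1 + j0.8 → |·| ≈ 1.2806, ∠ ≈ 38.66°
zero (1 + j20·0.02) = 1 + j0.4 → |·| ≈ 1.077, ∠ ≈ 21.80°
pole (1 + j20·0.05) = 1 + j1 → |·| ≈ 1.4142, ∠ ≈ 45.00°
pole (1 + j20·0.002) = 1 + j0.04 → |·| ≈ 1.0008, ∠ ≈ 2.29°
|H| = 2.5 · 1.2806 · 1.077 / (1.4142 · 1.0008) ≈ 2.4362
Gain = 20 log₁₀(2.4362) ≈ 7.73 dB
∠H = (38.66° + 21.80°) − (45.00° + 2.29°) = 13.17°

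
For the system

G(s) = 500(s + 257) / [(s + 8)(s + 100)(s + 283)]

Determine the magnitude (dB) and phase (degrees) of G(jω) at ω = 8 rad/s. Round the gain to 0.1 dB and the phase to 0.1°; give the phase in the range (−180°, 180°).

At s = jω = j8:
zero (s+257): 257 + j8 → |·| = √(257²+8²) = √66113 ≈ 257.12, ∠ = arctan(8/257) ≈ 1.78°
pole (s+8): 8 + j8 → |·| = √(8²+8²) = √128 ≈ 11.314, ∠ = arctan(8/8) ≈ 45.00°
pole (s+100): 100 + j8 → |·| = √(100²+8²) = √10064 ≈ 100.32, ∠ = arctan(8/100) ≈ 4.57°
pole (s+283): 283 + j8 → |·| = √(283²+8²) = √80153 ≈ 283.11, ∠ = arctan(8/283) ≈ 1.62°
|G| = 500 · 257.12 / 3.2134e+05 ≈ 0.40007
Gain = 20 log₁₀(0.40007) ≈ -7.96 dB
∠G = 1.78° − 51.19° = -49.41°

-8.0 dB, -49.4°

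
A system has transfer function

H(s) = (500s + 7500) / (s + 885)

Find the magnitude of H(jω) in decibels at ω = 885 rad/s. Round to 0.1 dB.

Substitute s = j885:
Numerator: 500(j885) + 7500 = 7500 + j442500
Denominator: (j885) + 885 = 885 + j885
|N| = √(7500² + 442500²) ≈ 4.4256e+05, ∠N ≈ 89.03°
|D| = √(885² + 885²) ≈ 1251.6, ∠D ≈ 45.00°
|H| = 4.4256e+05 / 1251.6 ≈ 353.6
Gain = 20 log₁₀(353.6) ≈ 50.97 dB

51.0 dB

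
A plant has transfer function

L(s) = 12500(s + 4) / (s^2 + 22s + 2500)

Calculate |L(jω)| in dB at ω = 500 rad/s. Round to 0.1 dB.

28.0 dB

At s = jω = j500:
zero (s+4): 4 + j500 → |·| = √(4²+500²) = √250016 ≈ 500.02, ∠ = arctan(500/4) ≈ 89.54°
quadratic: (j500)² + 22·j500 + 2500 = -247500 + j11000 → |·| ≈ 2.4774e+05, ∠ ≈ 177.46°
|L| = 12500 · 500.02 / 2.4774e+05 ≈ 25.229
Gain = 20 log₁₀(25.229) ≈ 28.04 dB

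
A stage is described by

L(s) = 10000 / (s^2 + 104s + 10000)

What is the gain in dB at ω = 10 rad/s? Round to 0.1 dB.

At s = jω = j10:
quadratic: (j10)² + 104·j10 + 10000 = 9900 + j1040 → |·| ≈ 9954.5, ∠ ≈ 6.00°
|L| = 10000 / 9954.5 ≈ 1.0046
Gain = 20 log₁₀(1.0046) ≈ 0.04 dB

0.0 dB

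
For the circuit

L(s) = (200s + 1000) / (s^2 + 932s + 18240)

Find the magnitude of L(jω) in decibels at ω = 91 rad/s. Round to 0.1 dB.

-13.4 dB

Substitute s = j91:
Numerator: 200(j91) + 1000 = 1000 + j18200
Denominator: (j91)^2 + 932(j91) + 18240 = 9959 + j84812
|N| = √(1000² + 18200²) ≈ 18227, ∠N ≈ 86.86°
|D| = √(9959² + 84812²) ≈ 85395, ∠D ≈ 83.30°
|L| = 18227 / 85395 ≈ 0.21344
Gain = 20 log₁₀(0.21344) ≈ -13.41 dB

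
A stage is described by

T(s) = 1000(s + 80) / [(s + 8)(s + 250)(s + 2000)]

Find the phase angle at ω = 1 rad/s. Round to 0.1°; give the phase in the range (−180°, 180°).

-6.7°

At s = jω = j1:
zero (s+80): 80 + j1 → |·| = √(80²+1²) = √6401 ≈ 80.006, ∠ = arctan(1/80) ≈ 0.72°
pole (s+8): 8 + j1 → |·| = √(8²+1²) = √65 ≈ 8.0623, ∠ = arctan(1/8) ≈ 7.13°
pole (s+250): 250 + j1 → |·| = √(250²+1²) = √62501 ≈ 250, ∠ = arctan(1/250) ≈ 0.23°
pole (s+2000): 2000 + j1 → |·| = √(2000²+1²) = √4000001 ≈ 2000, ∠ = arctan(1/2000) ≈ 0.03°
∠T = 0.72° − 7.39° = -6.67°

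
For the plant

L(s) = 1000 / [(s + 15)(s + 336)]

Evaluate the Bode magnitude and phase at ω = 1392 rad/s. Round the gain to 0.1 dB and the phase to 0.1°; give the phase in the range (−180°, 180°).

-66.0 dB, -165.8°

At s = jω = j1392:
pole (s+15): 15 + j1392 → |·| = √(15²+1392²) = √1937889 ≈ 1392.1, ∠ = arctan(1392/15) ≈ 89.38°
pole (s+336): 336 + j1392 → |·| = √(336²+1392²) = √2050560 ≈ 1432, ∠ = arctan(1392/336) ≈ 76.43°
|L| = 1000 / 1.9935e+06 ≈ 0.00050163
Gain = 20 log₁₀(0.00050163) ≈ -65.99 dB
∠L = 0.00° − 165.81° = -165.81°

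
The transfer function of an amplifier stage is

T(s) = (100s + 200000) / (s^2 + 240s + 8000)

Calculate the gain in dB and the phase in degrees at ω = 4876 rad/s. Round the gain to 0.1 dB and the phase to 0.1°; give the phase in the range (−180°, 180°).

-33.1 dB, -109.5°

Substitute s = j4876:
Numerator: 100(j4876) + 200000 = 200000 + j487600
Denominator: (j4876)^2 + 240(j4876) + 8000 = -23767376 + j1170240
|N| = √(200000² + 487600²) ≈ 5.2702e+05, ∠N ≈ 67.70°
|D| = √(23767376² + 1170240²) ≈ 2.3796e+07, ∠D ≈ 177.18°
|T| = 5.2702e+05 / 2.3796e+07 ≈ 0.022147
Gain = 20 log₁₀(0.022147) ≈ -33.09 dB
∠T = 67.70° − 177.18° = -109.48°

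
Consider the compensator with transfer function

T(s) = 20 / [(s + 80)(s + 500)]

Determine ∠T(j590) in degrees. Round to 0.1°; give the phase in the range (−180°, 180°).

At s = jω = j590:
pole (s+80): 80 + j590 → |·| = √(80²+590²) = √354500 ≈ 595.4, ∠ = arctan(590/80) ≈ 82.28°
pole (s+500): 500 + j590 → |·| = √(500²+590²) = √598100 ≈ 773.37, ∠ = arctan(590/500) ≈ 49.72°
∠T = 0.00° − 132.00° = -132.00°

-132.0°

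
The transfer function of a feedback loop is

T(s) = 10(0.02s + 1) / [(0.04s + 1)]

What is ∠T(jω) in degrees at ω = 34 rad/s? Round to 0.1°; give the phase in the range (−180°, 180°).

-19.5°

At ω = 34 rad/s:
zero (1 + j34·0.02) = 1 + j0.68 → |·| ≈ 1.2093, ∠ ≈ 34.22°
pole (1 + j34·0.04) = 1 + j1.36 → |·| ≈ 1.6881, ∠ ≈ 53.67°
∠T = (34.22°) − (53.67°) = -19.45°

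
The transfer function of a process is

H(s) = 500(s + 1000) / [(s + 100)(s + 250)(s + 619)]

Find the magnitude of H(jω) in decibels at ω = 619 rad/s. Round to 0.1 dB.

-55.9 dB

At s = jω = j619:
zero (s+1000): 1000 + j619 → |·| = √(1000²+619²) = √1383161 ≈ 1176.1, ∠ = arctan(619/1000) ≈ 31.76°
pole (s+100): 100 + j619 → |·| = √(100²+619²) = √393161 ≈ 627.03, ∠ = arctan(619/100) ≈ 80.82°
pole (s+250): 250 + j619 → |·| = √(250²+619²) = √445661 ≈ 667.58, ∠ = arctan(619/250) ≈ 68.01°
pole (s+619): 619 + j619 → |·| = √(619²+619²) = √766322 ≈ 875.4, ∠ = arctan(619/619) ≈ 45.00°
|H| = 500 · 1176.1 / 3.6644e+08 ≈ 0.0016048
Gain = 20 log₁₀(0.0016048) ≈ -55.89 dB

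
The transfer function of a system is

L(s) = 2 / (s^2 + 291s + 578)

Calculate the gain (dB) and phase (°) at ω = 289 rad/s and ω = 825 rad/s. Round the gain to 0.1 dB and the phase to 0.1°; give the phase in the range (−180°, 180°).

Substitute s = j289:
Numerator: 2 = 2 + j0
Denominator: (j289)^2 + 291(j289) + 578 = -82943 + j84099
|N| = √(2² + 0²) ≈ 2, ∠N ≈ 0.00°
|D| = √(82943² + 84099²) ≈ 1.1812e+05, ∠D ≈ 134.60°
|L| = 2 / 1.1812e+05 ≈ 1.6932e-05
Gain = 20 log₁₀(1.6932e-05) ≈ -95.43 dB
∠L = 0.00° − 134.60° = -134.60°

Substitute s = j825:
Numerator: 2 = 2 + j0
Denominator: (j825)^2 + 291(j825) + 578 = -680047 + j240075
|N| = √(2² + 0²) ≈ 2, ∠N ≈ 0.00°
|D| = √(680047² + 240075²) ≈ 7.2118e+05, ∠D ≈ 160.56°
|L| = 2 / 7.2118e+05 ≈ 2.7732e-06
Gain = 20 log₁₀(2.7732e-06) ≈ -111.14 dB
∠L = 0.00° − 160.56° = -160.56°

ω = 289: -95.4 dB, -134.6°; ω = 825: -111.1 dB, -160.6°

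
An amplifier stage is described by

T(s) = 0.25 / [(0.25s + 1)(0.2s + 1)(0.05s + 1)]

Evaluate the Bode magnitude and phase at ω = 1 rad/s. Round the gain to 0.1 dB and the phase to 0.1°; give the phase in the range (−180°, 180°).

-12.5 dB, -28.2°

At ω = 1 rad/s:
pole (1 + j1·0.25) = 1 + j0.25 → |·| ≈ 1.0308, ∠ ≈ 14.04°
pole (1 + j1·0.2) = 1 + j0.2 → |·| ≈ 1.0198, ∠ ≈ 11.31°
pole (1 + j1·0.05) = 1 + j0.05 → |·| ≈ 1.0012, ∠ ≈ 2.86°
|T| = 0.25 · 1 / (1.0308 · 1.0198 · 1.0012) ≈ 0.23754
Gain = 20 log₁₀(0.23754) ≈ -12.49 dB
∠T = (0°) − (14.04° + 11.31° + 2.86°) = -28.21°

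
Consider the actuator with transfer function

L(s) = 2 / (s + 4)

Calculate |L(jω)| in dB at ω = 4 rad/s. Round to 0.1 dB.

-9.0 dB

At s = jω = j4:
pole (s+4): 4 + j4 → |·| = √(4²+4²) = √32 ≈ 5.6569, ∠ = arctan(4/4) ≈ 45.00°
|L| = 2 / 5.6569 ≈ 0.35355
Gain = 20 log₁₀(0.35355) ≈ -9.03 dB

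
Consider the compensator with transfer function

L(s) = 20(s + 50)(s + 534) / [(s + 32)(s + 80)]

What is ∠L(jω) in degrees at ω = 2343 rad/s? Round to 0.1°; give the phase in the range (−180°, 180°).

At s = jω = j2343:
zero (s+50): 50 + j2343 → |·| = √(50²+2343²) = √5492149 ≈ 2343.5, ∠ = arctan(2343/50) ≈ 88.78°
zero (s+534): 534 + j2343 → |·| = √(534²+2343²) = √5774805 ≈ 2403.1, ∠ = arctan(2343/534) ≈ 77.16°
pole (s+32): 32 + j2343 → |·| = √(32²+2343²) = √5490673 ≈ 2343.2, ∠ = arctan(2343/32) ≈ 89.22°
pole (s+80): 80 + j2343 → |·| = √(80²+2343²) = √5496049 ≈ 2344.4, ∠ = arctan(2343/80) ≈ 88.04°
∠L = 165.94° − 177.26° = -11.32°

-11.3°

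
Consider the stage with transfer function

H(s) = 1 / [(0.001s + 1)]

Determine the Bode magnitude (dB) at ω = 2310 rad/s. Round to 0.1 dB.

At ω = 2310 rad/s:
pole (1 + j2310·0.001) = 1 + j2.31 → |·| ≈ 2.5172, ∠ ≈ 66.59°
|H| = 1 · 1 / (2.5172) ≈ 0.39727
Gain = 20 log₁₀(0.39727) ≈ -8.02 dB

-8.0 dB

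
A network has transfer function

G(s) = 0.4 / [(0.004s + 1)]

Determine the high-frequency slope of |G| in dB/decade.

Each pole contributes −20 dB/decade at high frequency; each zero contributes +20 dB/decade.
Net: 0 zero(s) − 1 pole(s) → -20 dB/decade.

-20 dB/decade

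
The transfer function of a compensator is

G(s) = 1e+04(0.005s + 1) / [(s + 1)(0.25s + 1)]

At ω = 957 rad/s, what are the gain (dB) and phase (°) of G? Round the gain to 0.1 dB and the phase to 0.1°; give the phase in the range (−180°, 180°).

-13.4 dB, -101.5°

At ω = 957 rad/s:
zero (1 + j957·0.005) = 1 + j4.785 → |·| ≈ 4.8884, ∠ ≈ 78.20°
pole (1 + j957·1) = 1 + j957 → |·| ≈ 957, ∠ ≈ 89.94°
pole (1 + j957·0.25) = 1 + j239.25 → |·| ≈ 239.25, ∠ ≈ 89.76°
|G| = 1e+04 · 4.8884 / (957 · 239.25) ≈ 0.2135
Gain = 20 log₁₀(0.2135) ≈ -13.41 dB
∠G = (78.20°) − (89.94° + 89.76°) = -101.50°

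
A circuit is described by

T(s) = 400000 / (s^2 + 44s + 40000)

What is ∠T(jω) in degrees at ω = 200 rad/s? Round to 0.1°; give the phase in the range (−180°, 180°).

-90.0°

At s = jω = j200:
quadratic: (j200)² + 44·j200 + 40000 = 0 + j8800 → |·| ≈ 8800, ∠ ≈ 90.00°
∠T = 0.00° − 90.00° = -90.00°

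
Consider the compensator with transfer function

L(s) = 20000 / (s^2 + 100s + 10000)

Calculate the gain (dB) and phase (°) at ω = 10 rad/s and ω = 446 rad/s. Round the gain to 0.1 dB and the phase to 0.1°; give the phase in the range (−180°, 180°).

ω = 10: 6.1 dB, -5.8°; ω = 446: -19.7 dB, -166.7°

At s = jω = j10:
quadratic: (j10)² + 100·j10 + 10000 = 9900 + j1000 → |·| ≈ 9950.4, ∠ ≈ 5.77°
|L| = 20000 / 9950.4 ≈ 2.01
Gain = 20 log₁₀(2.01) ≈ 6.06 dB
∠L = 0.00° − 5.77° = -5.77°

At s = jω = j446:
quadratic: (j446)² + 100·j446 + 10000 = -188916 + j44600 → |·| ≈ 1.9411e+05, ∠ ≈ 166.72°
|L| = 20000 / 1.9411e+05 ≈ 0.10303
Gain = 20 log₁₀(0.10303) ≈ -19.74 dB
∠L = 0.00° − 166.72° = -166.72°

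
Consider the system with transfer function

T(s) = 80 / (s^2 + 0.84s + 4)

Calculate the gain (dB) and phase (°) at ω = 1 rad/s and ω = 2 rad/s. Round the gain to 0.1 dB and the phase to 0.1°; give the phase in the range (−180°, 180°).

At s = jω = j1:
quadratic: (j1)² + 0.84·j1 + 4 = 3 + j0.84 → |·| ≈ 3.1154, ∠ ≈ 15.64°
|T| = 80 / 3.1154 ≈ 25.679
Gain = 20 log₁₀(25.679) ≈ 28.19 dB
∠T = 0.00° − 15.64° = -15.64°

At s = jω = j2:
quadratic: (j2)² + 0.84·j2 + 4 = 0 + j1.68 → |·| ≈ 1.68, ∠ ≈ 90.00°
|T| = 80 / 1.68 ≈ 47.619
Gain = 20 log₁₀(47.619) ≈ 33.56 dB
∠T = 0.00° − 90.00° = -90.00°

ω = 1: 28.2 dB, -15.6°; ω = 2: 33.6 dB, -90.0°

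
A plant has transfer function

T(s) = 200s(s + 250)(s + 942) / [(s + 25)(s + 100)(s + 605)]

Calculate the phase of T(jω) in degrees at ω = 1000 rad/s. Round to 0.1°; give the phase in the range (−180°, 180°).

At s = jω = j1000:
zero (s+250): 250 + j1000 → |·| = √(250²+1000²) = √1062500 ≈ 1030.8, ∠ = arctan(1000/250) ≈ 75.96°
zero (s+942): 942 + j1000 → |·| = √(942²+1000²) = √1887364 ≈ 1373.8, ∠ = arctan(1000/942) ≈ 46.71°
zero at origin: s = j1000 → |·| = 1000, ∠ = 90.00°
pole (s+25): 25 + j1000 → |·| = √(25²+1000²) = √1000625 ≈ 1000.3, ∠ = arctan(1000/25) ≈ 88.57°
pole (s+100): 100 + j1000 → |·| = √(100²+1000²) = √1010000 ≈ 1005, ∠ = arctan(1000/100) ≈ 84.29°
pole (s+605): 605 + j1000 → |·| = √(605²+1000²) = √1366025 ≈ 1168.8, ∠ = arctan(1000/605) ≈ 58.83°
∠T = 212.67° − 231.69° = -19.02°

-19.0°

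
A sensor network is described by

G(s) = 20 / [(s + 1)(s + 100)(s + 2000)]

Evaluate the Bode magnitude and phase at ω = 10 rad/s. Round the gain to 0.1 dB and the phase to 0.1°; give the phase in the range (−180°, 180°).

At s = jω = j10:
pole (s+1): 1 + j10 → |·| = √(1²+10²) = √101 ≈ 10.05, ∠ = arctan(10/1) ≈ 84.29°
pole (s+100): 100 + j10 → |·| = √(100²+10²) = √10100 ≈ 100.5, ∠ = arctan(10/100) ≈ 5.71°
pole (s+2000): 2000 + j10 → |·| = √(2000²+10²) = √4000100 ≈ 2000, ∠ = arctan(10/2000) ≈ 0.29°
|G| = 20 / 2.0201e+06 ≈ 9.9005e-06
Gain = 20 log₁₀(9.9005e-06) ≈ -100.09 dB
∠G = 0.00° − 90.29° = -90.29°

-100.1 dB, -90.3°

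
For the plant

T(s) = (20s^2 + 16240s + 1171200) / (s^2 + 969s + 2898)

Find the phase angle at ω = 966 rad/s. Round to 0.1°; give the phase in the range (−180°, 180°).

Substitute s = j966:
Numerator: 20(j966)^2 + 16240(j966) + 1171200 = -17491920 + j15687840
Denominator: (j966)^2 + 969(j966) + 2898 = -930258 + j936054
|N| = √(17491920² + 15687840²) ≈ 2.3496e+07, ∠N ≈ 138.11°
|D| = √(930258² + 936054²) ≈ 1.3197e+06, ∠D ≈ 134.82°
∠T = 138.11° − 134.82° = 3.29°

3.3°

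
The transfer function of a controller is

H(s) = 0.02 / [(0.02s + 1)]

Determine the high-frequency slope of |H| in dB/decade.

-20 dB/decade

Each pole contributes −20 dB/decade at high frequency; each zero contributes +20 dB/decade.
Net: 0 zero(s) − 1 pole(s) → -20 dB/decade.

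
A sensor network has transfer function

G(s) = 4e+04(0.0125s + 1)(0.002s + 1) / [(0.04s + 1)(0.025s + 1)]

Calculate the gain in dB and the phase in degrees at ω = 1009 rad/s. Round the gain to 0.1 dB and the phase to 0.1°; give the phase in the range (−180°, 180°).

At ω = 1009 rad/s:
zero (1 + j1009·0.0125) = 1 + j12.6125 → |·| ≈ 12.652, ∠ ≈ 85.47°
zero (1 + j1009·0.002) = 1 + j2.018 → |·| ≈ 2.2522, ∠ ≈ 63.64°
pole (1 + j1009·0.04) = 1 + j40.36 → |·| ≈ 40.372, ∠ ≈ 88.58°
pole (1 + j1009·0.025) = 1 + j25.225 → |·| ≈ 25.245, ∠ ≈ 87.73°
|G| = 4e+04 · 12.652 · 2.2522 / (40.372 · 25.245) ≈ 1118.3
Gain = 20 log₁₀(1118.3) ≈ 60.97 dB
∠G = (85.47° + 63.64°) − (88.58° + 87.73°) = -27.20°

61.0 dB, -27.2°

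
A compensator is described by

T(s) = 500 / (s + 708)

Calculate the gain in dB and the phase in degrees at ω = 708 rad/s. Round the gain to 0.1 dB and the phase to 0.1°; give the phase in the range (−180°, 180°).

Substitute s = j708:
Numerator: 500 = 500 + j0
Denominator: (j708) + 708 = 708 + j708
|N| = √(500² + 0²) ≈ 500, ∠N ≈ 0.00°
|D| = √(708² + 708²) ≈ 1001.3, ∠D ≈ 45.00°
|T| = 500 / 1001.3 ≈ 0.49935
Gain = 20 log₁₀(0.49935) ≈ -6.03 dB
∠T = 0.00° − 45.00° = -45.00°

-6.0 dB, -45.0°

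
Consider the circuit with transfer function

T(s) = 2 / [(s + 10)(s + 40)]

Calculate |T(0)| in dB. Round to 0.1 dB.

-46.0 dB

T(0) = 2 / (10·40) = 0.005
20 log₁₀(0.005) ≈ -46.02 dB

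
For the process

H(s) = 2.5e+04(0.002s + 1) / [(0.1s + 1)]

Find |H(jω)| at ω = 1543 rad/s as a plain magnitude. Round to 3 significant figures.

526

At ω = 1543 rad/s:
zero (1 + j1543·0.002) = 1 + j3.086 → |·| ≈ 3.244, ∠ ≈ 72.05°
pole (1 + j1543·0.1) = 1 + j154.3 → |·| ≈ 154.3, ∠ ≈ 89.63°
|H| = 2.5e+04 · 3.244 / (154.3) ≈ 525.6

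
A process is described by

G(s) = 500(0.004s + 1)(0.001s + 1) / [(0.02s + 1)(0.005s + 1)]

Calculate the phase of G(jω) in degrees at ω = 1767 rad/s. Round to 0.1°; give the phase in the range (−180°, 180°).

-29.5°

At ω = 1767 rad/s:
zero (1 + j1767·0.004) = 1 + j7.068 → |·| ≈ 7.1384, ∠ ≈ 81.95°
zero (1 + j1767·0.001) = 1 + j1.767 → |·| ≈ 2.0303, ∠ ≈ 60.49°
pole (1 + j1767·0.02) = 1 + j35.34 → |·| ≈ 35.354, ∠ ≈ 88.38°
pole (1 + j1767·0.005) = 1 + j8.835 → |·| ≈ 8.8914, ∠ ≈ 83.54°
∠G = (81.95° + 60.49°) − (88.38° + 83.54°) = -29.48°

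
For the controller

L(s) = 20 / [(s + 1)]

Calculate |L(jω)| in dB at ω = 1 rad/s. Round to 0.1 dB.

At ω = 1 rad/s:
pole (1 + j1·1) = 1 + j1 → |·| ≈ 1.4142, ∠ ≈ 45.00°
|L| = 20 · 1 / (1.4142) ≈ 14.142
Gain = 20 log₁₀(14.142) ≈ 23.01 dB

23.0 dB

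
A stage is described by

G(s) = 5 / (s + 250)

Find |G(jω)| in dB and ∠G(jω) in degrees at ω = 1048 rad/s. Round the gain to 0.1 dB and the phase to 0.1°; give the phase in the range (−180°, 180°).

-46.7 dB, -76.6°

At s = jω = j1048:
pole (s+250): 250 + j1048 → |·| = √(250²+1048²) = √1160804 ≈ 1077.4, ∠ = arctan(1048/250) ≈ 76.58°
|G| = 5 / 1077.4 ≈ 0.0046408
Gain = 20 log₁₀(0.0046408) ≈ -46.67 dB
∠G = 0.00° − 76.58° = -76.58°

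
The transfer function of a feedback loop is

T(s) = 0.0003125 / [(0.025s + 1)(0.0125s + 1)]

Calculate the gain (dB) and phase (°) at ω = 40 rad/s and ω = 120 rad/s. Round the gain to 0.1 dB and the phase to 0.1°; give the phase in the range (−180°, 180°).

ω = 40: -74.1 dB, -71.6°; ω = 120: -85.2 dB, -127.9°

At ω = 40 rad/s:
pole (1 + j40·0.025) = 1 + j1 → |·| ≈ 1.4142, ∠ ≈ 45.00°
pole (1 + j40·0.0125) = 1 + j0.5 → |·| ≈ 1.118, ∠ ≈ 26.57°
|T| = 0.0003125 · 1 / (1.4142 · 1.118) ≈ 0.00019765
Gain = 20 log₁₀(0.00019765) ≈ -74.08 dB
∠T = (0°) − (45.00° + 26.57°) = -71.57°

At ω = 120 rad/s:
pole (1 + j120·0.025) = 1 + j3 → |·| ≈ 3.1623, ∠ ≈ 71.57°
pole (1 + j120·0.0125) = 1 + j1.5 → |·| ≈ 1.8028, ∠ ≈ 56.31°
|T| = 0.0003125 · 1 / (3.1623 · 1.8028) ≈ 5.4815e-05
Gain = 20 log₁₀(5.4815e-05) ≈ -85.22 dB
∠T = (0°) − (71.57° + 56.31°) = -127.88°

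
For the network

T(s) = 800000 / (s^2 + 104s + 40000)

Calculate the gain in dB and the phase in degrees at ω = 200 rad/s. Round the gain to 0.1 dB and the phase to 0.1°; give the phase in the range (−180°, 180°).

31.7 dB, -90.0°

At s = jω = j200:
quadratic: (j200)² + 104·j200 + 40000 = 0 + j20800 → |·| ≈ 20800, ∠ ≈ 90.00°
|T| = 800000 / 20800 ≈ 38.462
Gain = 20 log₁₀(38.462) ≈ 31.70 dB
∠T = 0.00° − 90.00° = -90.00°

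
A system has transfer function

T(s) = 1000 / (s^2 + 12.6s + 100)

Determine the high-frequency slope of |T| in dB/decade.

Each pole contributes −20 dB/decade at high frequency; each zero contributes +20 dB/decade.
Net: 0 zero(s) − 2 pole(s) → -40 dB/decade.

-40 dB/decade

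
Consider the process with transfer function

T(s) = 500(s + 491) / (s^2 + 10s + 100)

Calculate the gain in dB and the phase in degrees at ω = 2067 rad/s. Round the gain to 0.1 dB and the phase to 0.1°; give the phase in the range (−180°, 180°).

At s = jω = j2067:
zero (s+491): 491 + j2067 → |·| = √(491²+2067²) = √4513570 ≈ 2124.5, ∠ = arctan(2067/491) ≈ 76.64°
quadratic: (j2067)² + 10·j2067 + 100 = -4272389 + j20670 → |·| ≈ 4.2724e+06, ∠ ≈ 179.72°
|T| = 500 · 2124.5 / 4.2724e+06 ≈ 0.24863
Gain = 20 log₁₀(0.24863) ≈ -12.09 dB
∠T = 76.64° − 179.72° = -103.08°

-12.1 dB, -103.1°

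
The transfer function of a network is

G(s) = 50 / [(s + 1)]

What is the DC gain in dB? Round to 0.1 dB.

G(0) = 50 · 1 / 1 = 50
20 log₁₀(50) ≈ 33.98 dB

34.0 dB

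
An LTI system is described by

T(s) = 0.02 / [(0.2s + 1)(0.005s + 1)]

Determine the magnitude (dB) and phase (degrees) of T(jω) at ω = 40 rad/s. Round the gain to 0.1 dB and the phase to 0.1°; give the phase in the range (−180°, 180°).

-52.3 dB, -94.2°

At ω = 40 rad/s:
pole (1 + j40·0.2) = 1 + j8 → |·| ≈ 8.0623, ∠ ≈ 82.87°
pole (1 + j40·0.005) = 1 + j0.2 → |·| ≈ 1.0198, ∠ ≈ 11.31°
|T| = 0.02 · 1 / (8.0623 · 1.0198) ≈ 0.0024325
Gain = 20 log₁₀(0.0024325) ≈ -52.28 dB
∠T = (0°) − (82.87° + 11.31°) = -94.18°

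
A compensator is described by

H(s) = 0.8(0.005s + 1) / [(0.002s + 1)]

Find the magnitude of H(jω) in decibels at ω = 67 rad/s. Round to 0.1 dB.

At ω = 67 rad/s:
zero (1 + j67·0.005) = 1 + j0.335 → |·| ≈ 1.0546, ∠ ≈ 18.52°
pole (1 + j67·0.002) = 1 + j0.134 → |·| ≈ 1.0089, ∠ ≈ 7.63°
|H| = 0.8 · 1.0546 / (1.0089) ≈ 0.83624
Gain = 20 log₁₀(0.83624) ≈ -1.55 dB

-1.6 dB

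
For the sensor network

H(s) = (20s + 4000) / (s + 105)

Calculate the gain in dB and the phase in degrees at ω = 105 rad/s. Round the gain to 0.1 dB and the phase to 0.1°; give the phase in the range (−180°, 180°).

29.7 dB, -17.3°

Substitute s = j105:
Numerator: 20(j105) + 4000 = 4000 + j2100
Denominator: (j105) + 105 = 105 + j105
|N| = √(4000² + 2100²) ≈ 4517.7, ∠N ≈ 27.70°
|D| = √(105² + 105²) ≈ 148.49, ∠D ≈ 45.00°
|H| = 4517.7 / 148.49 ≈ 30.424
Gain = 20 log₁₀(30.424) ≈ 29.66 dB
∠H = 27.70° − 45.00° = -17.30°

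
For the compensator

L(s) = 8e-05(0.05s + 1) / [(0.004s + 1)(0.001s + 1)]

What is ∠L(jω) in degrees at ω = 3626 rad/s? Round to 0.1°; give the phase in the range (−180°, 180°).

-71.0°

At ω = 3626 rad/s:
zero (1 + j3626·0.05) = 1 + j181.3 → |·| ≈ 181.3, ∠ ≈ 89.68°
pole (1 + j3626·0.004) = 1 + j14.504 → |·| ≈ 14.538, ∠ ≈ 86.06°
pole (1 + j3626·0.001) = 1 + j3.626 → |·| ≈ 3.7614, ∠ ≈ 74.58°
∠L = (89.68°) − (86.06° + 74.58°) = -70.96°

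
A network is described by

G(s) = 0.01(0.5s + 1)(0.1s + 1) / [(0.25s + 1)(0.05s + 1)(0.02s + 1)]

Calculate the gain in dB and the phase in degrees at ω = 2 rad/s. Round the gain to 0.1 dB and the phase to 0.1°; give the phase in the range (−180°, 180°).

At ω = 2 rad/s:
zero (1 + j2·0.5) = 1 + j1 → |·| ≈ 1.4142, ∠ ≈ 45.00°
zero (1 + j2·0.1) = 1 + j0.2 → |·| ≈ 1.0198, ∠ ≈ 11.31°
pole (1 + j2·0.25) = 1 + j0.5 → |·| ≈ 1.118, ∠ ≈ 26.57°
pole (1 + j2·0.05) = 1 + j0.1 → |·| ≈ 1.005, ∠ ≈ 5.71°
pole (1 + j2·0.02) = 1 + j0.04 → |·| ≈ 1.0008, ∠ ≈ 2.29°
|G| = 0.01 · 1.4142 · 1.0198 / (1.118 · 1.005 · 1.0008) ≈ 0.012825
Gain = 20 log₁₀(0.012825) ≈ -37.84 dB
∠G = (45.00° + 11.31°) − (26.57° + 5.71° + 2.29°) = 21.74°

-37.8 dB, 21.7°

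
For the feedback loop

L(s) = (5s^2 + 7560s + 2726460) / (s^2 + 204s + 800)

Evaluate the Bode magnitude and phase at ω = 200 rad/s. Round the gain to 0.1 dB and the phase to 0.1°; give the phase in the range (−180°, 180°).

Substitute s = j200:
Numerator: 5(j200)^2 + 7560(j200) + 2726460 = 2526460 + j1512000
Denominator: (j200)^2 + 204(j200) + 800 = -39200 + j40800
|N| = √(2526460² + 1512000²) ≈ 2.9443e+06, ∠N ≈ 30.90°
|D| = √(39200² + 40800²) ≈ 56580, ∠D ≈ 133.85°
|L| = 2.9443e+06 / 56580 ≈ 52.038
Gain = 20 log₁₀(52.038) ≈ 34.33 dB
∠L = 30.90° − 133.85° = -102.95°

34.3 dB, -103.0°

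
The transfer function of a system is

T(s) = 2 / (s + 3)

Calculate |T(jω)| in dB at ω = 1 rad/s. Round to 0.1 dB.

-4.0 dB

At s = jω = j1:
pole (s+3): 3 + j1 → |·| = √(3²+1²) = √10 ≈ 3.1623, ∠ = arctan(1/3) ≈ 18.43°
|T| = 2 / 3.1623 ≈ 0.63245
Gain = 20 log₁₀(0.63245) ≈ -3.98 dB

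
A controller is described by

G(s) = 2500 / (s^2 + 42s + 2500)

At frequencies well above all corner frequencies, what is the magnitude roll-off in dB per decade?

-40 dB/decade

Each pole contributes −20 dB/decade at high frequency; each zero contributes +20 dB/decade.
Net: 0 zero(s) − 2 pole(s) → -40 dB/decade.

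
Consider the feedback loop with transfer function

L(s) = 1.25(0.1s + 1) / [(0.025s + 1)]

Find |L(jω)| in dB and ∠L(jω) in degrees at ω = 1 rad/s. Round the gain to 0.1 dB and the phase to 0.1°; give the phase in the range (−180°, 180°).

At ω = 1 rad/s:
zero (1 + j1·0.1) = 1 + j0.1 → |·| ≈ 1.005, ∠ ≈ 5.71°
pole (1 + j1·0.025) = 1 + j0.025 → |·| ≈ 1.0003, ∠ ≈ 1.43°
|L| = 1.25 · 1.005 / (1.0003) ≈ 1.2559
Gain = 20 log₁₀(1.2559) ≈ 1.98 dB
∠L = (5.71°) − (1.43°) = 4.28°

2.0 dB, 4.3°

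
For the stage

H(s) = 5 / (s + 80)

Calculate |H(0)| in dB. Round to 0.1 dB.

H(0) = 5 / 80 = 0.0625
20 log₁₀(0.0625) ≈ -24.08 dB

-24.1 dB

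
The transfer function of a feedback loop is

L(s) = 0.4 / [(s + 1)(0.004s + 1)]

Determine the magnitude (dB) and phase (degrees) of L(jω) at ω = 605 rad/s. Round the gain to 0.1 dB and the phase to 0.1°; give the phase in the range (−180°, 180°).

-72.0 dB, -157.5°

At ω = 605 rad/s:
pole (1 + j605·1) = 1 + j605 → |·| ≈ 605, ∠ ≈ 89.91°
pole (1 + j605·0.004) = 1 + j2.42 → |·| ≈ 2.6185, ∠ ≈ 67.55°
|L| = 0.4 · 1 / (605 · 2.6185) ≈ 0.00025249
Gain = 20 log₁₀(0.00025249) ≈ -71.96 dB
∠L = (0°) − (89.91° + 67.55°) = -157.46°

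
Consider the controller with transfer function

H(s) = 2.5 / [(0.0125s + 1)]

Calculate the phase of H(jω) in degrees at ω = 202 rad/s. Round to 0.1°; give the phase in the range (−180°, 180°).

At ω = 202 rad/s:
pole (1 + j202·0.0125) = 1 + j2.525 → |·| ≈ 2.7158, ∠ ≈ 68.39°
∠H = (0°) − (68.39°) = -68.39°

-68.4°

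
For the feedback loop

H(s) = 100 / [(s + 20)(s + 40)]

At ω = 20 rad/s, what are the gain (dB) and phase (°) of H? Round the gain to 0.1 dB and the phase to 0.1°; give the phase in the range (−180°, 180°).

-22.0 dB, -71.6°

At s = jω = j20:
pole (s+20): 20 + j20 → |·| = √(20²+20²) = √800 ≈ 28.284, ∠ = arctan(20/20) ≈ 45.00°
pole (s+40): 40 + j20 → |·| = √(40²+20²) = √2000 ≈ 44.721, ∠ = arctan(20/40) ≈ 26.57°
|H| = 100 / 1264.9 ≈ 0.079058
Gain = 20 log₁₀(0.079058) ≈ -22.04 dB
∠H = 0.00° − 71.57° = -71.57°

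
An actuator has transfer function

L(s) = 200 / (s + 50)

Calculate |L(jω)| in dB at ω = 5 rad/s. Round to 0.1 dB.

12.0 dB

At s = jω = j5:
pole (s+50): 50 + j5 → |·| = √(50²+5²) = √2525 ≈ 50.249, ∠ = arctan(5/50) ≈ 5.71°
|L| = 200 / 50.249 ≈ 3.9802
Gain = 20 log₁₀(3.9802) ≈ 12.00 dB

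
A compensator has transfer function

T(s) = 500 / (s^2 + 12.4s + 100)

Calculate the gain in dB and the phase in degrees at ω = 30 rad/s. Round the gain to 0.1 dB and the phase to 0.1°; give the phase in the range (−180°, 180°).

-4.9 dB, -155.1°

At s = jω = j30:
quadratic: (j30)² + 12.4·j30 + 100 = -800 + j372 → |·| ≈ 882.26, ∠ ≈ 155.06°
|T| = 500 / 882.26 ≈ 0.56673
Gain = 20 log₁₀(0.56673) ≈ -4.93 dB
∠T = 0.00° − 155.06° = -155.06°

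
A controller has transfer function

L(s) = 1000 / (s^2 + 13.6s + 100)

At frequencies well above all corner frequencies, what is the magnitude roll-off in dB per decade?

-40 dB/decade

Each pole contributes −20 dB/decade at high frequency; each zero contributes +20 dB/decade.
Net: 0 zero(s) − 2 pole(s) → -40 dB/decade.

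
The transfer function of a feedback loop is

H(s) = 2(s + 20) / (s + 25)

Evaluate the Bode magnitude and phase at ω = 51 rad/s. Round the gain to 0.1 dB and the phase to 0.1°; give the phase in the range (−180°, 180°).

5.7 dB, 4.7°

At s = jω = j51:
zero (s+20): 20 + j51 → |·| = √(20²+51²) = √3001 ≈ 54.781, ∠ = arctan(51/20) ≈ 68.59°
pole (s+25): 25 + j51 → |·| = √(25²+51²) = √3226 ≈ 56.798, ∠ = arctan(51/25) ≈ 63.89°
|H| = 2 · 54.781 / 56.798 ≈ 1.929
Gain = 20 log₁₀(1.929) ≈ 5.71 dB
∠H = 68.59° − 63.89° = 4.70°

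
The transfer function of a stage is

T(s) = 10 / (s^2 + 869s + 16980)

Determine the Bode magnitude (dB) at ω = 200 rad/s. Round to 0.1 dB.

-84.9 dB

Substitute s = j200:
Numerator: 10 = 10 + j0
Denominator: (j200)^2 + 869(j200) + 16980 = -23020 + j173800
|N| = √(10² + 0²) ≈ 10, ∠N ≈ 0.00°
|D| = √(23020² + 173800²) ≈ 1.7532e+05, ∠D ≈ 97.54°
|T| = 10 / 1.7532e+05 ≈ 5.7039e-05
Gain = 20 log₁₀(5.7039e-05) ≈ -84.88 dB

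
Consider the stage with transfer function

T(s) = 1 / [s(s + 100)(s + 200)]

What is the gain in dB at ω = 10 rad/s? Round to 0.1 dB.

At s = jω = j10:
pole (s+100): 100 + j10 → |·| = √(100²+10²) = √10100 ≈ 100.5, ∠ = arctan(10/100) ≈ 5.71°
pole (s+200): 200 + j10 → |·| = √(200²+10²) = √40100 ≈ 200.25, ∠ = arctan(10/200) ≈ 2.86°
pole at origin: |s| = 10, ∠ = 90.00° (in denominator)
|T| = 1 / 2.0125e+05 ≈ 4.9689e-06
Gain = 20 log₁₀(4.9689e-06) ≈ -106.07 dB

-106.1 dB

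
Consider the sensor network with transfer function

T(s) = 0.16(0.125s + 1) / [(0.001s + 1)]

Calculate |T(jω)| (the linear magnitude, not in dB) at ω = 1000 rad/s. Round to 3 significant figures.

At ω = 1000 rad/s:
zero (1 + j1000·0.125) = 1 + j125 → |·| ≈ 125, ∠ ≈ 89.54°
pole (1 + j1000·0.001) = 1 + j1 → |·| ≈ 1.4142, ∠ ≈ 45.00°
|T| = 0.16 · 125 / (1.4142) ≈ 14.142

14.1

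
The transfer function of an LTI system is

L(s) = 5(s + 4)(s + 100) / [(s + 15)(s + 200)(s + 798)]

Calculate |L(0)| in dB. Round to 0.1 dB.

L(0) = 5·4·100 / (15·200·798) ≈ 0.00083542
20 log₁₀(0.00083542) ≈ -61.56 dB

-61.6 dB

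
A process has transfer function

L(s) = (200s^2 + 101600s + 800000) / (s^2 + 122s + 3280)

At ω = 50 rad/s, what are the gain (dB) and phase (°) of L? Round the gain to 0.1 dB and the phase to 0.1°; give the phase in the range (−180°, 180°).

Substitute s = j50:
Numerator: 200(j50)^2 + 101600(j50) + 800000 = 300000 + j5080000
Denominator: (j50)^2 + 122(j50) + 3280 = 780 + j6100
|N| = √(300000² + 5080000²) ≈ 5.0889e+06, ∠N ≈ 86.62°
|D| = √(780² + 6100²) ≈ 6149.7, ∠D ≈ 82.71°
|L| = 5.0889e+06 / 6149.7 ≈ 827.5
Gain = 20 log₁₀(827.5) ≈ 58.36 dB
∠L = 86.62° − 82.71° = 3.91°

58.4 dB, 3.9°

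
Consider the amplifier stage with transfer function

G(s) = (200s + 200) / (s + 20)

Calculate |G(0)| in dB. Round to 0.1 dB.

20.0 dB

G(0) = 200 / 20 = 10
20 log₁₀(10) ≈ 20.00 dB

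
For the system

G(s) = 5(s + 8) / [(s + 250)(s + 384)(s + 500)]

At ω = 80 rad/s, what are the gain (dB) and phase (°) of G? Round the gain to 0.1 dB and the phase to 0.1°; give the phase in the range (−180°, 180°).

-102.3 dB, 45.7°

At s = jω = j80:
zero (s+8): 8 + j80 → |·| = √(8²+80²) = √6464 ≈ 80.399, ∠ = arctan(80/8) ≈ 84.29°
pole (s+250): 250 + j80 → |·| = √(250²+80²) = √68900 ≈ 262.49, ∠ = arctan(80/250) ≈ 17.74°
pole (s+384): 384 + j80 → |·| = √(384²+80²) = √153856 ≈ 392.24, ∠ = arctan(80/384) ≈ 11.77°
pole (s+500): 500 + j80 → |·| = √(500²+80²) = √256400 ≈ 506.36, ∠ = arctan(80/500) ≈ 9.09°
|G| = 5 · 80.399 / 5.2134e+07 ≈ 7.7108e-06
Gain = 20 log₁₀(7.7108e-06) ≈ -102.26 dB
∠G = 84.29° − 38.60° = 45.69°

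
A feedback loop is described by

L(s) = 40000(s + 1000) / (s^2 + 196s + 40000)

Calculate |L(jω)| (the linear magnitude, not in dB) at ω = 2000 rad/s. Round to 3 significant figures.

22.5

At s = jω = j2000:
zero (s+1000): 1000 + j2000 → |·| = √(1000²+2000²) = √5000000 ≈ 2236.1, ∠ = arctan(2000/1000) ≈ 63.43°
quadratic: (j2000)² + 196·j2000 + 40000 = -3960000 + j392000 → |·| ≈ 3.9794e+06, ∠ ≈ 174.35°
|L| = 40000 · 2236.1 / 3.9794e+06 ≈ 22.477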